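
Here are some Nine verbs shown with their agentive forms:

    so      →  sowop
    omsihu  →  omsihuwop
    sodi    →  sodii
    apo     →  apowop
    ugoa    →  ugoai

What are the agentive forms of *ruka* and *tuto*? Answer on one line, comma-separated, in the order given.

The pattern is rounding harmony: -wop when the last vowel of the stem is a rounded vowel (*so*, *omsihu*, *apo*); -i when the last vowel of the stem is an unrounded vowel (*sodi*, *ugoa*).
The last vowel of *ruka* is /a/, which is an unrounded vowel, so the suffix is -i, giving *rukai*.
Since the last vowel of *tuto* is /o/ (a rounded vowel), it takes -wop, giving *tutowop*.

rukai, tutowop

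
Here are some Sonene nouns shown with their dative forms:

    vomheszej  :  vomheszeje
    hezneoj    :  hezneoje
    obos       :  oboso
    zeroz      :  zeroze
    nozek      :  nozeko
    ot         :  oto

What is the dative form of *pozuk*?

pozuko

The alternation tracks the final consonant of the stem — -o when the stem ends in a voiceless consonant (*obos*, *nozek*, *ot*); -e when the stem ends in a voiced consonant (*vomheszej*, *hezneoj*, *zeroz*).
The final consonant of *pozuk* is /k/, which is voiceless, so the suffix is -o, giving *pozuko*.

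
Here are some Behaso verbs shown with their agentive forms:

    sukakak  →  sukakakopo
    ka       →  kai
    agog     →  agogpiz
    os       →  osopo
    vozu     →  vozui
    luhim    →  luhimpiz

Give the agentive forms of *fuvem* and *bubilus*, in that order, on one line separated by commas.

The alternation tracks the final sound of the stem — -opo when the stem ends in a voiceless consonant (*sukakak*, *os*); -piz when the stem ends in a voiced consonant (*agog*, *luhim*); -i when the stem ends in a vowel (*ka*, *vozu*).
*fuvem* — final sound /m/ (a voiced consonant) → -piz → *fuvempiz*.
Since the final sound of *bubilus* is /s/ (a voiceless consonant), it takes -opo, giving *bubilusopo*.

fuvempiz, bubilusopo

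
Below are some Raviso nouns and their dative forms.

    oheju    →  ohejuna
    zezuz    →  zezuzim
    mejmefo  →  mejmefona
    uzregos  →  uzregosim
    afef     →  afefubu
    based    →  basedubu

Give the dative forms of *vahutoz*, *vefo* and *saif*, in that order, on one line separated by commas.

vahutozim, vefona, saifubu

Looking at the final sound of each stem: -im when the stem ends in a sibilant (*zezuz*, *uzregos*); -ubu when the stem ends in a non-sibilant consonant (*afef*, *based*); -na when the stem ends in a vowel (*oheju*, *mejmefo*).
The final sound of *vahutoz* is /z/, which is a sibilant, so the suffix is -im, giving *vahutozim*.
*vefo*: final sound = /o/, a vowel → -na → *vefona*.
The final sound of *saif* is /f/, which is a non-sibilant consonant, so the suffix is -ubu, giving *saifubu*.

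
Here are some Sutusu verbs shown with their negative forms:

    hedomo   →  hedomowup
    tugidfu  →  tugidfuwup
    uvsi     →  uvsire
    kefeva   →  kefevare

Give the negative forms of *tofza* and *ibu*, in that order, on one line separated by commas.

tofzare, ibuwup

The pattern is rounding harmony: -wup when the last vowel of the stem is a rounded vowel (*hedomo*, *tugidfu*); -re when the last vowel of the stem is an unrounded vowel (*uvsi*, *kefeva*).
*tofza* — last vowel /a/ (an unrounded vowel) → -re → *tofzare*.
The last vowel of *ibu* is /u/, which is a rounded vowel, so the suffix is -wup, giving *ibuwup*.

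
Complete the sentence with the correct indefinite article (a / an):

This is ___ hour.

The indefinite article is chosen by the initial *sound* of the following word, not its spelling.
*hour* begins with the sound /aʊ/ (silent h) — a vowel sound.
So the article is *an*: This is an hour.

an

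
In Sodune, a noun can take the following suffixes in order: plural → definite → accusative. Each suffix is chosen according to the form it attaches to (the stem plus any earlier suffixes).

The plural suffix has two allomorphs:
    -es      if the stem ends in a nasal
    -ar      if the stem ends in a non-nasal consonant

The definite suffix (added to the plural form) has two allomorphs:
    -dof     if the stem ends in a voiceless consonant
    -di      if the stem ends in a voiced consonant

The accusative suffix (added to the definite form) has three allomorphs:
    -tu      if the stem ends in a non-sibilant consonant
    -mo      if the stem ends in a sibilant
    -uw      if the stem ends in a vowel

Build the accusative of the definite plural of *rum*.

*rum*: final consonant = /m/, a nasal → -es → *rumes*.
The plural form *rumes* — final consonant /s/ (voiceless) → -dof → *rumesdof*.
Since the final sound of the definite form *rumesdof* is /f/ (a non-sibilant consonant), it takes -tu, giving *rumesdoftu*.

rumesdoftu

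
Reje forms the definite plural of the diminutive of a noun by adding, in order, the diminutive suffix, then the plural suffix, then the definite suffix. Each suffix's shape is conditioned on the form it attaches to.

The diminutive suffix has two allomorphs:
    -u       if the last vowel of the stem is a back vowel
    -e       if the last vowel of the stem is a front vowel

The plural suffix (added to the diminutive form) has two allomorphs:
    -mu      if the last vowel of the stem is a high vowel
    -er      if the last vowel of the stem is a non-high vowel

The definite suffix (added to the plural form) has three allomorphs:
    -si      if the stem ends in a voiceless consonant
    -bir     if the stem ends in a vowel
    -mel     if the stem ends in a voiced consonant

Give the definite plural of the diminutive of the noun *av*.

avumubir

*av*: last vowel = /a/, a back vowel → -u → *avu*.
The diminutive form *avu* — last vowel /u/ (a high vowel) → -mu → *avumu*.
The final sound of the plural form *avumu* is /u/, which is a vowel, so the definite suffix is -bir, giving *avumubir*.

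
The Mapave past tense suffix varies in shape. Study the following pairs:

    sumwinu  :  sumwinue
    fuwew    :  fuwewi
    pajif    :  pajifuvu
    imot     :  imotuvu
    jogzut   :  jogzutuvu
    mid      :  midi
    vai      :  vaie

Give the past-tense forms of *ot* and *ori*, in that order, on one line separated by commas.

otuvu, orie

Looking at the final sound of each stem: -uvu when the stem ends in a voiceless consonant (*pajif*, *imot*, *jogzut*); -i when the stem ends in a voiced consonant (*fuwew*, *mid*); -e when the stem ends in a vowel (*sumwinu*, *vai*).
Since the final sound of *ot* is /t/ (a voiceless consonant), it takes -uvu, giving *otuvu*.
Since the final sound of *ori* is /i/ (a vowel), it takes -e, giving *orie*.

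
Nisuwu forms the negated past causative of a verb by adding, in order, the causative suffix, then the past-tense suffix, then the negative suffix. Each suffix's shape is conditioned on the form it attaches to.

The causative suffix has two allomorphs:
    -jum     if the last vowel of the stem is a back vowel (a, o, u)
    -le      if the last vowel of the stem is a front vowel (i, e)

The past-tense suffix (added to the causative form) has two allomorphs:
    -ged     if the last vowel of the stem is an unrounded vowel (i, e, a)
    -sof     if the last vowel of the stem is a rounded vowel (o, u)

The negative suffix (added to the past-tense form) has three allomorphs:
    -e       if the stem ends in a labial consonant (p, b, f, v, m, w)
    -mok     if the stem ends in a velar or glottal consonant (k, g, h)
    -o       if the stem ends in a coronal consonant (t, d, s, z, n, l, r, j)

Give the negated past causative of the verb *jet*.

The last vowel of *jet* is /e/, which is a front vowel, so the causative suffix is -le, giving *jetle*.
The causative form *jetle*: last vowel = /e/, an unrounded vowel → -ged → *jetleged*.
The past-tense form *jetleged* — final consonant /d/ (coronal) → -o → *jetlegedo*.

jetlegedo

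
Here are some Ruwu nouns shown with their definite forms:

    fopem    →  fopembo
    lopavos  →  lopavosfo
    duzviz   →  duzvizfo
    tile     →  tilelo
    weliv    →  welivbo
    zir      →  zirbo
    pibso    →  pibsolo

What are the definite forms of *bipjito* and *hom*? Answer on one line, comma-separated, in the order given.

bipjitolo, hombo

The alternation tracks the final sound of the stem — -fo when the stem ends in a sibilant (*lopavos*, *duzviz*); -bo when the stem ends in a non-sibilant consonant (*fopem*, *weliv*, *zir*); -lo when the stem ends in a vowel (*tile*, *pibso*).
The final sound of *bipjito* is /o/, which is a vowel, so the suffix is -lo, giving *bipjitolo*.
*hom* — final sound /m/ (a non-sibilant consonant) → -bo → *hombo*.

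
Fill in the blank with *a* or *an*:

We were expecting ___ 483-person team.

The indefinite article is chosen by the initial *sound* of the following word, not its spelling.
The number *483* is spoken "four hundred …", beginning with /fɔr/ — a consonant sound.
So the article is *a*: We were expecting a 483-person team.

a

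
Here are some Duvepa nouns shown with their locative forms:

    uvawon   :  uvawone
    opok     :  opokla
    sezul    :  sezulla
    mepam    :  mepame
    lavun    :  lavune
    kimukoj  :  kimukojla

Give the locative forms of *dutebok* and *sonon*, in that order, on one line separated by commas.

dutebokla, sonone

Looking at the final consonant of each stem: -e when the stem ends in a nasal (*uvawon*, *mepam*, *lavun*); -la when the stem ends in a non-nasal consonant (*opok*, *sezul*, *kimukoj*).
*dutebok* — final consonant /k/ (non-nasal) → -la → *dutebokla*.
Since the final consonant of *sonon* is /n/ (a nasal), it takes -e, giving *sonone*.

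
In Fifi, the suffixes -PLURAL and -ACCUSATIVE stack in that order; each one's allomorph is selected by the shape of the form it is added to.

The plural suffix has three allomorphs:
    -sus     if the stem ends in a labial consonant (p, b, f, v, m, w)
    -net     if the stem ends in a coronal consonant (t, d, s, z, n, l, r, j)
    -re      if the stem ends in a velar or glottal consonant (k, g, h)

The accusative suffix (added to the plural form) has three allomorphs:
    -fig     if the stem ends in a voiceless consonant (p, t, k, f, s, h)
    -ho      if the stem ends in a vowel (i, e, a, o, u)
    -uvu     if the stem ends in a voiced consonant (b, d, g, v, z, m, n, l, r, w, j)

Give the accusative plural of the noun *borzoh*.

borzohreho

*borzoh*: final consonant = /h/, velar/glottal → -re → *borzohre*.
The plural form *borzohre* — final sound /e/ (a vowel) → -ho → *borzohreho*.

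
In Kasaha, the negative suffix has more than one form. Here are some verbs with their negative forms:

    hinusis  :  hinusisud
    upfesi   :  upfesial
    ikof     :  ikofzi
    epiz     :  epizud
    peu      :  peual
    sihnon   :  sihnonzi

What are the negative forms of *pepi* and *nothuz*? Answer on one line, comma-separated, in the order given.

pepial, nothuzud

The alternation tracks the final sound of the stem — -ud when the stem ends in a sibilant (*hinusis*, *epiz*); -zi when the stem ends in a non-sibilant consonant (*ikof*, *sihnon*); -al when the stem ends in a vowel (*upfesi*, *peu*).
The final sound of *pepi* is /i/, which is a vowel, so the suffix is -al, giving *pepial*.
*nothuz*: final sound = /z/, a sibilant → -ud → *nothuzud*.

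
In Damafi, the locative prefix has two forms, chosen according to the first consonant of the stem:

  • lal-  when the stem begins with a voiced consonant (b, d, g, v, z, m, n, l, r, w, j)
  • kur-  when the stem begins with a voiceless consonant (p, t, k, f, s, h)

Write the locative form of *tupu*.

The first consonant of *tupu* is /t/, which is voiceless, so the prefix is kur-, giving *kurtupu*.

kurtupu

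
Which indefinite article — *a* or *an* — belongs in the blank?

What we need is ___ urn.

The indefinite article is chosen by the initial *sound* of the following word, not its spelling.
*urn* begins with the sound /ɜr/ (u pronounced /ɜr/) — a vowel sound.
So the article is *an*: What we need is an urn.

an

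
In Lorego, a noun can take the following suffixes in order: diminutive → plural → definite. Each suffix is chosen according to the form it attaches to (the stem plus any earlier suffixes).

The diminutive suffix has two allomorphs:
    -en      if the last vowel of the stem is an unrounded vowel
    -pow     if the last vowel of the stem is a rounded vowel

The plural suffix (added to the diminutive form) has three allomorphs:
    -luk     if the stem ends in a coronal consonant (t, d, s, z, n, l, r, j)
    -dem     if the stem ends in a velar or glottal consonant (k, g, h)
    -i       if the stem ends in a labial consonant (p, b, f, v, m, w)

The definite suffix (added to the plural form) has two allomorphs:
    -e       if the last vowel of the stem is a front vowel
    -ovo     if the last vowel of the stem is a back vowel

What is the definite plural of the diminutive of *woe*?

*woe*: last vowel = /e/, an unrounded vowel → -en → *woeen*.
Since the final consonant of the diminutive form *woeen* is /n/ (coronal), it takes -luk, giving *woeenluk*.
Since the last vowel of the plural form *woeenluk* is /u/ (a back vowel), it takes -ovo, giving *woeenlukovo*.

woeenlukovo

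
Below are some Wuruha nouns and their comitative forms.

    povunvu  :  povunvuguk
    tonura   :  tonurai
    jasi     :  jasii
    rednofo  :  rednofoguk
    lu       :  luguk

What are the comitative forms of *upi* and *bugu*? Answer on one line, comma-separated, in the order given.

upii, buguguk

Looking at the last vowel of each stem: -guk when the last vowel of the stem is a rounded vowel (*povunvu*, *rednofo*, *lu*); -i when the last vowel of the stem is an unrounded vowel (*tonura*, *jasi*).
*upi* — last vowel /i/ (an unrounded vowel) → -i → *upii*.
*bugu* — last vowel /u/ (a rounded vowel) → -guk → *buguguk*.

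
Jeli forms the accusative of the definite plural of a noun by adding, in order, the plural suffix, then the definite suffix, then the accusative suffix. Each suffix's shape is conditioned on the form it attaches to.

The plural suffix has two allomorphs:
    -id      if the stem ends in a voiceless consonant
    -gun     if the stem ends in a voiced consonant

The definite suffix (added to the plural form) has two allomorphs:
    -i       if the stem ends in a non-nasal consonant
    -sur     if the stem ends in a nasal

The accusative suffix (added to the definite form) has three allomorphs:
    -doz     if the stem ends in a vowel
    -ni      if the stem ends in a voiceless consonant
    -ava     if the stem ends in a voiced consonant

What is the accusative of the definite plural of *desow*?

desowgunsurava

*desow*: final consonant = /w/, voiced → -gun → *desowgun*.
The final consonant of the plural form *desowgun* is /n/, which is a nasal, so the definite suffix is -sur, giving *desowgunsur*.
The definite form *desowgunsur*: final sound = /r/, a voiced consonant → -ava → *desowgunsurava*.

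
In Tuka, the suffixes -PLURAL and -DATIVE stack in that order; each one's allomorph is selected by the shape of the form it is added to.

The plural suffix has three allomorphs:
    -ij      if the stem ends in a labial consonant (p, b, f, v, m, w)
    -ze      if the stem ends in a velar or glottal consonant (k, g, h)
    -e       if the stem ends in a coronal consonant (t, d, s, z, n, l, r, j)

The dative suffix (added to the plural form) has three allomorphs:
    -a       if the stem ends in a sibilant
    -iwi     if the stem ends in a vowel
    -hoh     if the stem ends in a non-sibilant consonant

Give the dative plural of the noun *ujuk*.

The final consonant of *ujuk* is /k/, which is velar/glottal, so the plural suffix is -ze, giving *ujukze*.
Since the final sound of the plural form *ujukze* is /e/ (a vowel), it takes -iwi, giving *ujukzeiwi*.

ujukzeiwi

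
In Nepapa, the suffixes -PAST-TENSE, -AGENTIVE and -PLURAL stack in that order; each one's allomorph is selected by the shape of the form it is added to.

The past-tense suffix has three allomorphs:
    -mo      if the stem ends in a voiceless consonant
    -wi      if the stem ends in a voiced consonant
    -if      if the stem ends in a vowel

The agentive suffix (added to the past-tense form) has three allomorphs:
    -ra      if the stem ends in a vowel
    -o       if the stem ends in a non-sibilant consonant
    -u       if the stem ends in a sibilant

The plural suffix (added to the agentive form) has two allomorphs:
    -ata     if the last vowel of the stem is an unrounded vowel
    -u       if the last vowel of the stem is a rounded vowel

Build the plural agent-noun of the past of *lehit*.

The final sound of *lehit* is /t/, which is a voiceless consonant, so the past-tense suffix is -mo, giving *lehitmo*.
Since the final sound of the past-tense form *lehitmo* is /o/ (a vowel), it takes -ra, giving *lehitmora*.
The agentive form *lehitmora* — last vowel /a/ (an unrounded vowel) → -ata → *lehitmoraata*.

lehitmoraata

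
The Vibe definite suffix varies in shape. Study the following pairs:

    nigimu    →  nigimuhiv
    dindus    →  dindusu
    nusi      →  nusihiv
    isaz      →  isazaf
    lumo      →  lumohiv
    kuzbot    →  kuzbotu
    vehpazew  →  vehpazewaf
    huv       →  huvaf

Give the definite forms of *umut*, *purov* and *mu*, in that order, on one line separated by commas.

umutu, purovaf, muhiv

The alternation tracks the final sound of the stem — -u when the stem ends in a voiceless consonant (*dindus*, *kuzbot*); -af when the stem ends in a voiced consonant (*isaz*, *vehpazew*, *huv*); -hiv when the stem ends in a vowel (*nigimu*, *nusi*, *lumo*).
Since the final sound of *umut* is /t/ (a voiceless consonant), it takes -u, giving *umutu*.
Since the final sound of *purov* is /v/ (a voiced consonant), it takes -af, giving *purovaf*.
*mu* — final sound /u/ (a vowel) → -hiv → *muhiv*.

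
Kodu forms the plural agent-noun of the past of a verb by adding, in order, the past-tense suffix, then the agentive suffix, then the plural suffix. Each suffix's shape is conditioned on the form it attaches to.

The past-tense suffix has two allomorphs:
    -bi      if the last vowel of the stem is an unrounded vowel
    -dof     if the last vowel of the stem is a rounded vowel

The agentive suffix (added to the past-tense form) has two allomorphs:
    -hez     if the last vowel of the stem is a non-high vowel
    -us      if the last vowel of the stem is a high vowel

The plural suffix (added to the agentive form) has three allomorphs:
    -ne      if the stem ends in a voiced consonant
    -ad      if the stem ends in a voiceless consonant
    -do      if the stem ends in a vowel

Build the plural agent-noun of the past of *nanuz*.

Since the last vowel of *nanuz* is /u/ (a rounded vowel), it takes -dof, giving *nanuzdof*.
The past-tense form *nanuzdof*: last vowel = /o/, a non-high vowel → -hez → *nanuzdofhez*.
The agentive form *nanuzdofhez*: final sound = /z/, a voiced consonant → -ne → *nanuzdofhezne*.

nanuzdofhezne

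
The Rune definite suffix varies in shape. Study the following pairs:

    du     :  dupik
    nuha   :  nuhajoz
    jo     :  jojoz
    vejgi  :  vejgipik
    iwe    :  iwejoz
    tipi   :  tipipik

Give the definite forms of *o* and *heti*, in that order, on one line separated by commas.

ojoz, hetipik

Looking at the last vowel of each stem: -pik when the last vowel of the stem is a high vowel (*du*, *vejgi*, *tipi*); -joz when the last vowel of the stem is a non-high vowel (*nuha*, *jo*, *iwe*).
The last vowel of *o* is /o/, which is a non-high vowel, so the suffix is -joz, giving *ojoz*.
The last vowel of *heti* is /i/, which is a high vowel, so the suffix is -pik, giving *hetipik*.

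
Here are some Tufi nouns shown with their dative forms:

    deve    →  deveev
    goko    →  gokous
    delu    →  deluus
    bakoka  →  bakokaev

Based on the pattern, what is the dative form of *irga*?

irgaev

The pattern is rounding harmony: -us when the last vowel of the stem is a rounded vowel (*goko*, *delu*); -ev when the last vowel of the stem is an unrounded vowel (*deve*, *bakoka*).
*irga* — last vowel /a/ (an unrounded vowel) → -ev → *irgaev*.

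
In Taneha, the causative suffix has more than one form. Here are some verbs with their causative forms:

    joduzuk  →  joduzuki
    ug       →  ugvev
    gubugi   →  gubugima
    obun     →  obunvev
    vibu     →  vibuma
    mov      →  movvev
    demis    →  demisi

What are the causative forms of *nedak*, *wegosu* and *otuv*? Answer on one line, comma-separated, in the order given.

nedaki, wegosuma, otuvvev

The suffix is conditioned by the final sound: -i when the stem ends in a voiceless consonant (*joduzuk*, *demis*); -vev when the stem ends in a voiced consonant (*ug*, *obun*, *mov*); -ma when the stem ends in a vowel (*gubugi*, *vibu*).
*nedak* — final sound /k/ (a voiceless consonant) → -i → *nedaki*.
Since the final sound of *wegosu* is /u/ (a vowel), it takes -ma, giving *wegosuma*.
*otuv*: final sound = /v/, a voiced consonant → -vev → *otuvvev*.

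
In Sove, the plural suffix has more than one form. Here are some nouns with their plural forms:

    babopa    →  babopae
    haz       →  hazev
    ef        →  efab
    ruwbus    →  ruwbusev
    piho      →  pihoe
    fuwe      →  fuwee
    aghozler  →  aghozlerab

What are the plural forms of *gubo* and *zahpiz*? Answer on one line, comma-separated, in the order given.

guboe, zahpizev

The alternation tracks the final sound of the stem — -ev when the stem ends in a sibilant (*haz*, *ruwbus*); -ab when the stem ends in a non-sibilant consonant (*ef*, *aghozler*); -e when the stem ends in a vowel (*babopa*, *piho*, *fuwe*).
*gubo*: final sound = /o/, a vowel → -e → *guboe*.
Since the final sound of *zahpiz* is /z/ (a sibilant), it takes -ev, giving *zahpizev*.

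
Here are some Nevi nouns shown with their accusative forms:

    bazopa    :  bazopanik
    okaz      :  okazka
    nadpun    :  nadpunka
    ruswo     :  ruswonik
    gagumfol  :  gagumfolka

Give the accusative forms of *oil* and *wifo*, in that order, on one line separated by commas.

oilka, wifonik

The suffix is conditioned by the final sound: -ka when the stem ends in a consonant (*okaz*, *nadpun*, *gagumfol*); -nik when the stem ends in a vowel (*bazopa*, *ruswo*).
Since the final sound of *oil* is /l/ (a consonant), it takes -ka, giving *oilka*.
The final sound of *wifo* is /o/, which is a vowel, so the suffix is -nik, giving *wifonik*.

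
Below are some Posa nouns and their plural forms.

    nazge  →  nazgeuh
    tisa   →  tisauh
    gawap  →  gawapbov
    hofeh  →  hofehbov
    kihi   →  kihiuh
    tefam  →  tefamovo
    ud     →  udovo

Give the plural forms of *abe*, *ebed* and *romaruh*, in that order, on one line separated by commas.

The pattern is voicing of the final sound: -bov when the stem ends in a voiceless consonant (*gawap*, *hofeh*); -ovo when the stem ends in a voiced consonant (*tefam*, *ud*); -uh when the stem ends in a vowel (*nazge*, *tisa*, *kihi*).
The final sound of *abe* is /e/, which is a vowel, so the suffix is -uh, giving *abeuh*.
*ebed* — final sound /d/ (a voiced consonant) → -ovo → *ebedovo*.
The final sound of *romaruh* is /h/, which is a voiceless consonant, so the suffix is -bov, giving *romaruhbov*.

abeuh, ebedovo, romaruhbov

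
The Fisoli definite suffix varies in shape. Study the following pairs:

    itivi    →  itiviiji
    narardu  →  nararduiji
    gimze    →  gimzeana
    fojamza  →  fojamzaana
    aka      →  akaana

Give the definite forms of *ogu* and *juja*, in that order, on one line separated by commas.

Looking at the last vowel of each stem: -iji when the last vowel of the stem is a high vowel (*itivi*, *narardu*); -ana when the last vowel of the stem is a non-high vowel (*gimze*, *fojamza*, *aka*).
The last vowel of *ogu* is /u/, which is a high vowel, so the suffix is -iji, giving *oguiji*.
*juja*: last vowel = /a/, a non-high vowel → -ana → *jujaana*.

oguiji, jujaana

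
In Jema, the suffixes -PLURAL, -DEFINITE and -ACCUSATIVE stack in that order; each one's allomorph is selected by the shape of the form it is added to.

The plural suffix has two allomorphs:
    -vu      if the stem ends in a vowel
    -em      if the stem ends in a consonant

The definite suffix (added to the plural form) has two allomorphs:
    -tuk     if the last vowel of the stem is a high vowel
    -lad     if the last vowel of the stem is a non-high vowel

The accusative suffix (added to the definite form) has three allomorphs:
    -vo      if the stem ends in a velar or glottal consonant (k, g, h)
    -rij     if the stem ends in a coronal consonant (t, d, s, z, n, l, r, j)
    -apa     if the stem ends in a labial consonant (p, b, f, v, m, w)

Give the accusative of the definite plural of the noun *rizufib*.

rizufibemladrij

*rizufib*: final sound = /b/, a consonant → -em → *rizufibem*.
The plural form *rizufibem*: last vowel = /e/, a non-high vowel → -lad → *rizufibemlad*.
The definite form *rizufibemlad* — final consonant /d/ (coronal) → -rij → *rizufibemladrij*.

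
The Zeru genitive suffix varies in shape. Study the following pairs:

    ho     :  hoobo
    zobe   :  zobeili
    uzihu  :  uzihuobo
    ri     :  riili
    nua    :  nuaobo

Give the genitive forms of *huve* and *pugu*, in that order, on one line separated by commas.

huveili, puguobo

The pattern is front/back vowel harmony: -ili when the last vowel of the stem is a front vowel (*zobe*, *ri*); -obo when the last vowel of the stem is a back vowel (*ho*, *uzihu*, *nua*).
Since the last vowel of *huve* is /e/ (a front vowel), it takes -ili, giving *huveili*.
The last vowel of *pugu* is /u/, which is a back vowel, so the suffix is -obo, giving *puguobo*.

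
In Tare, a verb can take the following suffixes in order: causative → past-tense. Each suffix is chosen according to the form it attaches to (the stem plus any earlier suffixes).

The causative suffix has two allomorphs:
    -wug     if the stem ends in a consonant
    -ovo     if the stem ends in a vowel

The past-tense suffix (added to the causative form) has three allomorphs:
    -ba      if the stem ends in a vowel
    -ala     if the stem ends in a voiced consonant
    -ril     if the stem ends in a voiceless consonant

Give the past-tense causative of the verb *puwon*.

puwonwugala

Since the final sound of *puwon* is /n/ (a consonant), it takes -wug, giving *puwonwug*.
The causative form *puwonwug*: final sound = /g/, a voiced consonant → -ala → *puwonwugala*.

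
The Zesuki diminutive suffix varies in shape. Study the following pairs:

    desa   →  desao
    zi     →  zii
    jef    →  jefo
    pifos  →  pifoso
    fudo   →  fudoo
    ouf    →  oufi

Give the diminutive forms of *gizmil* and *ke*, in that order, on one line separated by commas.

gizmili, keo

The pattern is height harmony: -i when the last vowel of the stem is a high vowel (*zi*, *ouf*); -o when the last vowel of the stem is a non-high vowel (*desa*, *jef*, *pifos*, *fudo*).
*gizmil*: last vowel = /i/, a high vowel → -i → *gizmili*.
The last vowel of *ke* is /e/, which is a non-high vowel, so the suffix is -o, giving *keo*.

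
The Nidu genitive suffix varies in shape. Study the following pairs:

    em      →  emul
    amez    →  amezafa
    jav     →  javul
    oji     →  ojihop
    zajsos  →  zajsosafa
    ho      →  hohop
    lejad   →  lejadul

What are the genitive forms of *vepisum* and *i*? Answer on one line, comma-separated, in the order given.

vepisumul, ihop

Looking at the final sound of each stem: -afa when the stem ends in a sibilant (*amez*, *zajsos*); -ul when the stem ends in a non-sibilant consonant (*em*, *jav*, *lejad*); -hop when the stem ends in a vowel (*oji*, *ho*).
Since the final sound of *vepisum* is /m/ (a non-sibilant consonant), it takes -ul, giving *vepisumul*.
*i*: final sound = /i/, a vowel → -hop → *ihop*.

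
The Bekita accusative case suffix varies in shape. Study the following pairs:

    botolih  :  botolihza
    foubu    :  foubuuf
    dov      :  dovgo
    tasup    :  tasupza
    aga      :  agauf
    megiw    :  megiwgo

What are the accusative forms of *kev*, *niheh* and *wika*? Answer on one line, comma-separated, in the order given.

kevgo, nihehza, wikauf

Looking at the final sound of each stem: -za when the stem ends in a voiceless consonant (*botolih*, *tasup*); -go when the stem ends in a voiced consonant (*dov*, *megiw*); -uf when the stem ends in a vowel (*foubu*, *aga*).
*kev* — final sound /v/ (a voiced consonant) → -go → *kevgo*.
Since the final sound of *niheh* is /h/ (a voiceless consonant), it takes -za, giving *nihehza*.
Since the final sound of *wika* is /a/ (a vowel), it takes -uf, giving *wikauf*.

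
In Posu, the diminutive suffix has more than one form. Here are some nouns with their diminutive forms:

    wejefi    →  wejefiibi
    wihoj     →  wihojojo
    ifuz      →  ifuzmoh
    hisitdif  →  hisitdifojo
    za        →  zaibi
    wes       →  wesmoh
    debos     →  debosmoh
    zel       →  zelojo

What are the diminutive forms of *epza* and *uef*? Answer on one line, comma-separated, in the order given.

The pattern is sibilance of the final sound: -moh when the stem ends in a sibilant (*ifuz*, *wes*, *debos*); -ojo when the stem ends in a non-sibilant consonant (*wihoj*, *hisitdif*, *zel*); -ibi when the stem ends in a vowel (*wejefi*, *za*).
Since the final sound of *epza* is /a/ (a vowel), it takes -ibi, giving *epzaibi*.
Since the final sound of *uef* is /f/ (a non-sibilant consonant), it takes -ojo, giving *uefojo*.

epzaibi, uefojo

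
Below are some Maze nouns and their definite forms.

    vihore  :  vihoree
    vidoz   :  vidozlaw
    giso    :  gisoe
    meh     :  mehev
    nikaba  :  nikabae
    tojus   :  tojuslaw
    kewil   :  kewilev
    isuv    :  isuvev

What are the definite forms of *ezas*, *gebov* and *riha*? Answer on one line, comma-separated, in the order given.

ezaslaw, gebovev, rihae

Looking at the final sound of each stem: -law when the stem ends in a sibilant (*vidoz*, *tojus*); -ev when the stem ends in a non-sibilant consonant (*meh*, *kewil*, *isuv*); -e when the stem ends in a vowel (*vihore*, *giso*, *nikaba*).
The final sound of *ezas* is /s/, which is a sibilant, so the suffix is -law, giving *ezaslaw*.
*gebov* — final sound /v/ (a non-sibilant consonant) → -ev → *gebovev*.
*riha* — final sound /a/ (a vowel) → -e → *rihae*.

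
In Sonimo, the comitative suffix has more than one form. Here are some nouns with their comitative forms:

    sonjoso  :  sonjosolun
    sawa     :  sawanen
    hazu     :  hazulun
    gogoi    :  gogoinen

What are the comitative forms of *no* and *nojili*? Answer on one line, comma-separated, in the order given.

The alternation tracks the last vowel of the stem — -lun when the last vowel of the stem is a rounded vowel (*sonjoso*, *hazu*); -nen when the last vowel of the stem is an unrounded vowel (*sawa*, *gogoi*).
*no*: last vowel = /o/, a rounded vowel → -lun → *nolun*.
*nojili*: last vowel = /i/, an unrounded vowel → -nen → *nojilinen*.

nolun, nojilinen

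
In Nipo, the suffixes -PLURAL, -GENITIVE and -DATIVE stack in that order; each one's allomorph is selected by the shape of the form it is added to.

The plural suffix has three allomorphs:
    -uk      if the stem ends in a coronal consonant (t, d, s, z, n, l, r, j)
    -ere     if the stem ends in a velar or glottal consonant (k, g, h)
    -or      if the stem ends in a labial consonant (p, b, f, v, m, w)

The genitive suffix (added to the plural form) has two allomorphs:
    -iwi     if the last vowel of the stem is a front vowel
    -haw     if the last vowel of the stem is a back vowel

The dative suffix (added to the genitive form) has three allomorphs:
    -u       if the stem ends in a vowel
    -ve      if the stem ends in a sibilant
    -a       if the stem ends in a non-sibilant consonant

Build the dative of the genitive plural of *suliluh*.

*suliluh* — final consonant /h/ (velar/glottal) → -ere → *suliluhere*.
The last vowel of the plural form *suliluhere* is /e/, which is a front vowel, so the genitive suffix is -iwi, giving *suliluhereiwi*.
The genitive form *suliluhereiwi*: final sound = /i/, a vowel → -u → *suliluhereiwiu*.

suliluhereiwiu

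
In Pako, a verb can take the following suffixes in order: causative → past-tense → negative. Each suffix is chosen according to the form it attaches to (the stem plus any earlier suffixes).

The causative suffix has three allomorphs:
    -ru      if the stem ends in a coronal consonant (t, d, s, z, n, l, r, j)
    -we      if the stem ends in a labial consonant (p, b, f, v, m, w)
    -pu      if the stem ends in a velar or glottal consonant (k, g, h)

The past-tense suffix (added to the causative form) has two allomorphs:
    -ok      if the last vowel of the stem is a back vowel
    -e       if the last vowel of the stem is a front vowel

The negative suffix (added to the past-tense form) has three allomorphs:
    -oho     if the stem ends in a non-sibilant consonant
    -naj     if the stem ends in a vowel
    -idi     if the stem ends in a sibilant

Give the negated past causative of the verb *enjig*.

Since the final consonant of *enjig* is /g/ (velar/glottal), it takes -pu, giving *enjigpu*.
The causative form *enjigpu* — last vowel /u/ (a back vowel) → -ok → *enjigpuok*.
Since the final sound of the past-tense form *enjigpuok* is /k/ (a non-sibilant consonant), it takes -oho, giving *enjigpuokoho*.

enjigpuokoho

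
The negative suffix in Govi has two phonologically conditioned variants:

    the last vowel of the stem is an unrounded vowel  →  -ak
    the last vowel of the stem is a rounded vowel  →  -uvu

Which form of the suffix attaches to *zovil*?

*zovil*: last vowel = /i/, an unrounded vowel → -ak.

-ak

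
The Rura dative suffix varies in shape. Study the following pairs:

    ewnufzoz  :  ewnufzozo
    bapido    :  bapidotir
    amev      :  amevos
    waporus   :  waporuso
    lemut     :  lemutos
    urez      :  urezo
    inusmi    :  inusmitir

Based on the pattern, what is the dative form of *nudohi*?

nudohitir

Looking at the final sound of each stem: -o when the stem ends in a sibilant (*ewnufzoz*, *waporus*, *urez*); -os when the stem ends in a non-sibilant consonant (*amev*, *lemut*); -tir when the stem ends in a vowel (*bapido*, *inusmi*).
Since the final sound of *nudohi* is /i/ (a vowel), it takes -tir, giving *nudohitir*.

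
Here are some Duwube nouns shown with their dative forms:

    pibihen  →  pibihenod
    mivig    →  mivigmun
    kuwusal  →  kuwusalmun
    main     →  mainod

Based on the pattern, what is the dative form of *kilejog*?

kilejogmun

The pattern is nasality of the final consonant: -od when the stem ends in a nasal (*pibihen*, *main*); -mun when the stem ends in a non-nasal consonant (*mivig*, *kuwusal*).
The final consonant of *kilejog* is /g/, which is non-nasal, so the suffix is -mun, giving *kilejogmun*.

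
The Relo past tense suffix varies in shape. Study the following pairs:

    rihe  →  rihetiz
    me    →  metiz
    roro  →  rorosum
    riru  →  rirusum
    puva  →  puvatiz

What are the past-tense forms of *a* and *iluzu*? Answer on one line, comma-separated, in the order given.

atiz, iluzusum

The pattern is rounding harmony: -sum when the last vowel of the stem is a rounded vowel (*roro*, *riru*); -tiz when the last vowel of the stem is an unrounded vowel (*rihe*, *me*, *puva*).
*a*: last vowel = /a/, an unrounded vowel → -tiz → *atiz*.
*iluzu*: last vowel = /u/, a rounded vowel → -sum → *iluzusum*.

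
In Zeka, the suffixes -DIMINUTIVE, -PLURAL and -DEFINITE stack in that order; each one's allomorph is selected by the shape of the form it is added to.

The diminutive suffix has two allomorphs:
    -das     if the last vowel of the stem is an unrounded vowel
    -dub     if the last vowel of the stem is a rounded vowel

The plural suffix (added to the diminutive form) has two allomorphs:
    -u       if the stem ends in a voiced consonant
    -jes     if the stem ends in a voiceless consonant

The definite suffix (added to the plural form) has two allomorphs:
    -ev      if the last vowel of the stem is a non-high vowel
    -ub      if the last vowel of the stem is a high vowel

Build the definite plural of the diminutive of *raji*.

rajidasjesev

The last vowel of *raji* is /i/, which is an unrounded vowel, so the diminutive suffix is -das, giving *rajidas*.
The final consonant of the diminutive form *rajidas* is /s/, which is voiceless, so the plural suffix is -jes, giving *rajidasjes*.
The last vowel of the plural form *rajidasjes* is /e/, which is a non-high vowel, so the definite suffix is -ev, giving *rajidasjesev*.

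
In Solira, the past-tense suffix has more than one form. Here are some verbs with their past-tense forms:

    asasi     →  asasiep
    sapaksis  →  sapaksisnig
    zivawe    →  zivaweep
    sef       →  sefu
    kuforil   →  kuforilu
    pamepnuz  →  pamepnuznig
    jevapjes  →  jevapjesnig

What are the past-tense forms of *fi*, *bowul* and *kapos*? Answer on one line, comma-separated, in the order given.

The pattern is sibilance of the final sound: -nig when the stem ends in a sibilant (*sapaksis*, *pamepnuz*, *jevapjes*); -u when the stem ends in a non-sibilant consonant (*sef*, *kuforil*); -ep when the stem ends in a vowel (*asasi*, *zivawe*).
The final sound of *fi* is /i/, which is a vowel, so the suffix is -ep, giving *fiep*.
The final sound of *bowul* is /l/, which is a non-sibilant consonant, so the suffix is -u, giving *bowulu*.
*kapos* — final sound /s/ (a sibilant) → -nig → *kaposnig*.

fiep, bowulu, kaposnig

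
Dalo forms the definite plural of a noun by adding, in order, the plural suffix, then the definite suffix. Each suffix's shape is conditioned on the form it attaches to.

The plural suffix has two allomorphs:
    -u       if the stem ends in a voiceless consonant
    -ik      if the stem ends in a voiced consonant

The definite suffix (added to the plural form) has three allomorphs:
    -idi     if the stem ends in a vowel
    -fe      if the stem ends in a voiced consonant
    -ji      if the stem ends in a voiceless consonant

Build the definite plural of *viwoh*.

viwohuidi

*viwoh*: final consonant = /h/, voiceless → -u → *viwohu*.
The final sound of the plural form *viwohu* is /u/, which is a vowel, so the definite suffix is -idi, giving *viwohuidi*.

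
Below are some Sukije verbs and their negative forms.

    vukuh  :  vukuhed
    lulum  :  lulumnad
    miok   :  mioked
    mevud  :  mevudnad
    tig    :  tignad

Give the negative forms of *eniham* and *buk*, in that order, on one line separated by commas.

Looking at the final consonant of each stem: -ed when the stem ends in a voiceless consonant (*vukuh*, *miok*); -nad when the stem ends in a voiced consonant (*lulum*, *mevud*, *tig*).
*eniham*: final consonant = /m/, voiced → -nad → *enihamnad*.
The final consonant of *buk* is /k/, which is voiceless, so the suffix is -ed, giving *buked*.

enihamnad, buked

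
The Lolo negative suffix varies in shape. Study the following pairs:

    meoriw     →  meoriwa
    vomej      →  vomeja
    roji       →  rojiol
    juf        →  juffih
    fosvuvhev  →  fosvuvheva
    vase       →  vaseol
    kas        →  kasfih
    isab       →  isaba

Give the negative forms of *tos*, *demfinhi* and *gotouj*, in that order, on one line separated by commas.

tosfih, demfinhiol, gotouja

The alternation tracks the final sound of the stem — -fih when the stem ends in a voiceless consonant (*juf*, *kas*); -a when the stem ends in a voiced consonant (*meoriw*, *vomej*, *fosvuvhev*, *isab*); -ol when the stem ends in a vowel (*roji*, *vase*).
Since the final sound of *tos* is /s/ (a voiceless consonant), it takes -fih, giving *tosfih*.
The final sound of *demfinhi* is /i/, which is a vowel, so the suffix is -ol, giving *demfinhiol*.
The final sound of *gotouj* is /j/, which is a voiced consonant, so the suffix is -a, giving *gotouja*.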